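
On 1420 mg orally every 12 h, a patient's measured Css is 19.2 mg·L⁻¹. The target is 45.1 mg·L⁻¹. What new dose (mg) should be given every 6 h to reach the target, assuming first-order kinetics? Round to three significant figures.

1670 mg

With linear kinetics, Css is proportional to dose rate (D/τ) at fixed clearance.
D₂ = D₁ × (Css,target / Css,current) × (τ₂/τ₁) = 1420 × (45.1/19.2) × (6/12) = 1668 mg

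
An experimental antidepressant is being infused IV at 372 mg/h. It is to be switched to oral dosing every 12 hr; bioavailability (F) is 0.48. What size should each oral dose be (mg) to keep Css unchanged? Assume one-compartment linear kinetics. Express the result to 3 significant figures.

To maintain the same Css, the systemic dosing rate must be unchanged: F·D/τ = infusion rate.
D = rate × τ / F = 372 × 12 / 0.48 = 9300 mg

9300 mg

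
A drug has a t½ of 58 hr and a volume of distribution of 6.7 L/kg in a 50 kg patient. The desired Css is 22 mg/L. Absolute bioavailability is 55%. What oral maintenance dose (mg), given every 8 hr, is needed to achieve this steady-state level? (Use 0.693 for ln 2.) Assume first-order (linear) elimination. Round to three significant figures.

1280 mg

Vd(total) = 50 kg × 6.7 L/kg = 335.0 L
k = 0.693/58 = 0.01195 h⁻¹, so CL = k·Vd = 0.01195 × 335.0 = 4.003 L/h
D = CL × Css × τ / F = 4.003 × 22 × 8 / 0.55 = 1281 mg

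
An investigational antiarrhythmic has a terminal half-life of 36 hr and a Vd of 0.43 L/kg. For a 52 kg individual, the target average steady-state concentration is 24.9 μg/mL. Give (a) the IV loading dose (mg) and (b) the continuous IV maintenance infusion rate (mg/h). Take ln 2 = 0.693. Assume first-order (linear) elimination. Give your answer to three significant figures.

(a) 557 mg; (b) 10.7 mg/h

Total Vd = 0.43 × 52 = 22.36 L
LD = Vd × C = 22.36 × 24.9 = 556.8 mg
CL = 0.693 × Vd / t½ = 0.693 × 22.36 / 36 = 0.4304 L/h
Infusion rate = CL × Css = 0.4304 × 24.9 = 10.72 mg/h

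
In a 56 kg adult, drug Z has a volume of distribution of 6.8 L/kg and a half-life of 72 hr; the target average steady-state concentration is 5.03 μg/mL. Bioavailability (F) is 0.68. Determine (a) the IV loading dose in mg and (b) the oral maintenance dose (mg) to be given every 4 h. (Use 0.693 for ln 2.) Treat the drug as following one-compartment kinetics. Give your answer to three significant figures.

Vd(total) = 56 kg × 6.8 L/kg = 380.8 L
LD = Vd × C = 380.8 × 5.03 = 1915 mg
CL = 0.693 × Vd / t½ = 0.693 × 380.8 / 72 = 3.665 L/h
D = CL × Css × τ / F = 3.665 × 5.03 × 4 / 0.68 = 108.4 mg

(a) 1920 mg; (b) 108 mg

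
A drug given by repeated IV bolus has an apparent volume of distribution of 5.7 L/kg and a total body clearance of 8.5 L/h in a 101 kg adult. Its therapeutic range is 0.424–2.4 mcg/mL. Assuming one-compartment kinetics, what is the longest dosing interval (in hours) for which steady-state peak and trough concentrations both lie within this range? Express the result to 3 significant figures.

Vd(total) = 101 kg × 5.7 L/kg = 575.7 L
k = CL / Vd = 8.500 / 575.7 = 0.01476 h⁻¹
Between IV bolus doses, concentration decays as C = C₀·e^(−kτ), so C_peak/C_trough = e^(kτ).
τ_max = ln(C_peak/C_trough) / k = ln(2.4/0.424) / 0.01476 = 1.733 / 0.01476 = 117.4 h

117 h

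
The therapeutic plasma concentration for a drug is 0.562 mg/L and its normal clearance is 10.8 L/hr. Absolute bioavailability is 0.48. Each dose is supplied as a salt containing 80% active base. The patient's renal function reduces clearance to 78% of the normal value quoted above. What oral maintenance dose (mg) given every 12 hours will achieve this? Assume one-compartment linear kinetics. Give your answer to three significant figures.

148 mg

Patient clearance = 0.78 × 10.80 = 8.424 L/h
D = CL × Css × τ / F / S = 8.424 × 0.562 × 12 / 0.48 / 0.8 = 147.9 mg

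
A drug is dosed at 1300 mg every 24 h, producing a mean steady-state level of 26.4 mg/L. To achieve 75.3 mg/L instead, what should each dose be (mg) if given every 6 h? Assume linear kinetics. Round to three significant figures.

927 mg

With linear kinetics, Css is proportional to dose rate (D/τ) at fixed clearance.
D₂ = D₁ × (Css,target / Css,current) × (τ₂/τ₁) = 1300 × (75.3/26.4) × (6/24) = 927.0 mg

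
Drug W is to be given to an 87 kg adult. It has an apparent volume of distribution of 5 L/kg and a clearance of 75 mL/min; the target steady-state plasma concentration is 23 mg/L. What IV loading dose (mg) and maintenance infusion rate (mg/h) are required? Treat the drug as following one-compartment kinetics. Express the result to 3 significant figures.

(a) 10000 mg; (b) 104 mg/h

Total Vd = 5 × 87 = 435.0 L
Loading dose = Vd × C = 435.0 × 23 = 10010 mg
CL = 75 mL/min = 75 × 0.06 = 4.500 L/h
Maintenance infusion rate = CL × Css = 4.500 × 23 = 103.5 mg/h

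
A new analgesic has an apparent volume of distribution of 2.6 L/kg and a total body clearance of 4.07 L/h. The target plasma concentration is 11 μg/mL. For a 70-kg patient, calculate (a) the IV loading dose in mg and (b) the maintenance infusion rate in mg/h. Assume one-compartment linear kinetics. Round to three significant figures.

(a) 2000 mg; (b) 44.8 mg/h

Vd = 2.6 L/kg × 70 kg = 182.0 L
Loading dose = Vd × C = 182.0 × 11 = 2002 mg
Maintenance infusion rate = CL × Css = 4.070 × 11 = 44.77 mg/h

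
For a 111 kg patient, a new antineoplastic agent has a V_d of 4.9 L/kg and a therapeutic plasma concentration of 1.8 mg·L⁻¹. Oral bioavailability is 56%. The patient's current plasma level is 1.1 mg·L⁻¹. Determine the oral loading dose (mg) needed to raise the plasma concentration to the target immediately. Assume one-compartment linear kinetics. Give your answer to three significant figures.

Vd = 4.9 L/kg × 111 kg = 543.9 L
Concentration deficit ΔC = 1.8 − 1.1 = 0.7000 mg/L
LD = Vd × ΔC / F = 543.9 × 0.7000 / 0.56 = 679.9 mg

680 mg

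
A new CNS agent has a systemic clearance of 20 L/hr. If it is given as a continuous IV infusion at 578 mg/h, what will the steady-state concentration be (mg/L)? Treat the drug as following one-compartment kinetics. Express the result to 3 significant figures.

Css = rate / CL = 578 / 20.00 = 28.90 mg/L

28.9 mg/L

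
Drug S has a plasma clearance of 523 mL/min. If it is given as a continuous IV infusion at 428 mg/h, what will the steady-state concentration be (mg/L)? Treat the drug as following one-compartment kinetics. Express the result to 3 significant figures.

13.6 mg/L

Convert clearance: 523 mL/min × 60 min/h ÷ 1000 mL/L = 31.38 L/h
Css = rate / CL = 428 / 31.38 = 13.64 mg/L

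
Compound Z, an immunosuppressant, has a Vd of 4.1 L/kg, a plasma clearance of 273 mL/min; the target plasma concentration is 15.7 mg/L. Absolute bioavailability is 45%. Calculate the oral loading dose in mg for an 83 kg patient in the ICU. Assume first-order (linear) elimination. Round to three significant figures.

11900 mg

Vd = 4.1 L/kg × 83 kg = 340.3 L
LD = Vd × C / F = 340.3 × 15.70 / 0.45 = 11870 mg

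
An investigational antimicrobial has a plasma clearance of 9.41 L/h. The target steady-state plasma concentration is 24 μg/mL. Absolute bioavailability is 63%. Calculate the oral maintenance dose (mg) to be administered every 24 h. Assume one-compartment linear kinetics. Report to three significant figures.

D = CL × Css × τ / F = 9.410 × 24 × 24 / 0.63 = 8603 mg

8600 mg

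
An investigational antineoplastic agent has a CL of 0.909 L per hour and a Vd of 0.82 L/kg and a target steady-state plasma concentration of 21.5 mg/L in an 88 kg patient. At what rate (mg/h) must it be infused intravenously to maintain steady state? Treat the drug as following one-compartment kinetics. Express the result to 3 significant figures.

R₀ = 0.9090 × 21.5 = 19.54 mg/h

19.5 mg/h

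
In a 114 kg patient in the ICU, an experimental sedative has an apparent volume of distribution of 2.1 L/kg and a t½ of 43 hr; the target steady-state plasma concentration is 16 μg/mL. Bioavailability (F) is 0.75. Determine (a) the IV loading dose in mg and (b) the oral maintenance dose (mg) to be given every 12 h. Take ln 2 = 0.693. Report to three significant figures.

Total Vd = 2.1 × 114 = 239.4 L
LD = Vd × C = 239.4 × 16 = 3830 mg
CL = 0.693 × Vd / t½ = 0.693 × 239.4 / 43 = 3.858 L/h
D = CL × Css × τ / F = 3.858 × 16 × 12 / 0.75 = 987.6 mg

(a) 3830 mg; (b) 988 mg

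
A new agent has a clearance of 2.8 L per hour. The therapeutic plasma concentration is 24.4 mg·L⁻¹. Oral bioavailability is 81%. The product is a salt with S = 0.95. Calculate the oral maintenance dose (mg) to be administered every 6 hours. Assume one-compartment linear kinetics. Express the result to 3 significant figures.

D = CL × Css × τ / F / S = 2.800 × 24.4 × 6 / 0.81 / 0.95 = 532.7 mg

533 mg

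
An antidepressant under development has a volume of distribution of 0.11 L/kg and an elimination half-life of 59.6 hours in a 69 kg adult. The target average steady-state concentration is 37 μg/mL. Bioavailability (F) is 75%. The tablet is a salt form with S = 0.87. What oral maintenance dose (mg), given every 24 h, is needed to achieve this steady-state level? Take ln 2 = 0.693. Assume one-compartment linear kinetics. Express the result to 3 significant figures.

120 mg

Vd = 0.11 L/kg × 69 kg = 7.590 L
CL = ln 2 · Vd / t½ = 0.693 × 7.590 / 59.6 = 0.08825 L/h
D = CL × Css × τ / F / S = 0.08825 × 37 × 24 / 0.75 / 0.87 = 120.1 mg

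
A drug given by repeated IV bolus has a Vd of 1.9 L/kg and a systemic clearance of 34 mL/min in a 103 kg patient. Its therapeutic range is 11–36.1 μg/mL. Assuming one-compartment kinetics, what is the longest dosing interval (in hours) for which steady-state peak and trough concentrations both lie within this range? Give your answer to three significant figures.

Vd = 1.9 L/kg × 103 kg = 195.7 L
CL = 34 mL/min = 34 × 0.06 = 2.040 L/h
k = CL / Vd = 2.040 / 195.7 = 0.01042 h⁻¹
Between IV bolus doses, concentration decays as C = C₀·e^(−kτ), so C_peak/C_trough = e^(kτ).
τ_max = ln(C_peak/C_trough) / k = ln(36.1/11) / 0.01042 = 1.188 / 0.01042 = 114.0 h

114 h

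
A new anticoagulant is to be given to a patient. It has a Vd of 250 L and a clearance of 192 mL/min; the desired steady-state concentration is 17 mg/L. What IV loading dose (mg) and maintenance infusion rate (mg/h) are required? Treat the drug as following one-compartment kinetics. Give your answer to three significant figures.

Loading dose = Vd × C = 250.0 × 17 = 4250 mg
CL = 192 mL/min × 60/1000 = 11.52 L/h
Maintenance infusion rate = CL × Css = 11.52 × 17 = 195.8 mg/h

(a) 4250 mg; (b) 196 mg/h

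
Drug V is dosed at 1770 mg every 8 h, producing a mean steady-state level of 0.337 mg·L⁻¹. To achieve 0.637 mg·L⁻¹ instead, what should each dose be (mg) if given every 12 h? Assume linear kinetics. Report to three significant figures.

For first-order elimination, Css ∝ F·D/(CL·τ); F and CL are unchanged, so Css ∝ D/τ.
D₂ = D₁ × (Css,target / Css,current) × (τ₂/τ₁) = 1770 × (0.637/0.337) × (12/8) = 5019 mg

5020 mg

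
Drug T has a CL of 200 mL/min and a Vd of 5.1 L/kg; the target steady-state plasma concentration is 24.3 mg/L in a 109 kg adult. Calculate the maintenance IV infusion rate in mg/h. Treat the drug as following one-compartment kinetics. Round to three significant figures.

CL = 200 mL/min = 200 × 0.06 = 12.00 L/h
At steady state, infusion rate equals elimination rate: rate in = CL × Css.
Infusion rate = CL · Css = 12.00 L/h × 24.3 mg/L = 291.6 mg/h

292 mg/h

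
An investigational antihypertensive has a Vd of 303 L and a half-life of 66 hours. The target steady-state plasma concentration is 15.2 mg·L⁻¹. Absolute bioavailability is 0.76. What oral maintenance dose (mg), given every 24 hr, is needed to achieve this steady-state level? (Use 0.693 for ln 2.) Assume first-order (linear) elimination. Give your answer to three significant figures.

CL = 0.693 × Vd / t½ = 0.693 × 303.0 / 66 = 3.182 L/h
D = CL × Css × τ / F = 3.182 × 15.2 × 24 / 0.76 = 1527 mg

1530 mg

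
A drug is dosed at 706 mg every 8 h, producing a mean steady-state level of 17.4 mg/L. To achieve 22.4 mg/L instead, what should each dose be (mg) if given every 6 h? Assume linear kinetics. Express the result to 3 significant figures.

682 mg

For first-order elimination, Css ∝ F·D/(CL·τ); F and CL are unchanged, so Css ∝ D/τ.
D₂ = D₁ × (Css,target / Css,current) × (τ₂/τ₁) = 706 × (22.4/17.4) × (6/8) = 681.7 mg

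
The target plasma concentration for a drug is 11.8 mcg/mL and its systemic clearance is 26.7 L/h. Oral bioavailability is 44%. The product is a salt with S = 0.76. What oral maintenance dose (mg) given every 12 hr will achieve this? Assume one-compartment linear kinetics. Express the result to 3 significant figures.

11300 mg

At steady state, dose per interval replaces the amount cleared in that interval: F·S·D/τ = CL·Css.
D = CL × Css × τ / F / S = 26.70 × 11.8 × 12 / 0.44 / 0.76 = 11310 mg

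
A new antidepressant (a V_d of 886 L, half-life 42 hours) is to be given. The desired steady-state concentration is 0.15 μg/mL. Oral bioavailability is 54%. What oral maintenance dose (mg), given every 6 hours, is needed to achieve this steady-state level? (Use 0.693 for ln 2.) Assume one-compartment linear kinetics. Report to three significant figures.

24.4 mg

k = 0.693/42 = 0.01650 h⁻¹, so CL = k·Vd = 0.01650 × 886.0 = 14.62 L/h
D = CL × Css × τ / F = 14.62 × 0.15 × 6 / 0.54 = 24.37 mg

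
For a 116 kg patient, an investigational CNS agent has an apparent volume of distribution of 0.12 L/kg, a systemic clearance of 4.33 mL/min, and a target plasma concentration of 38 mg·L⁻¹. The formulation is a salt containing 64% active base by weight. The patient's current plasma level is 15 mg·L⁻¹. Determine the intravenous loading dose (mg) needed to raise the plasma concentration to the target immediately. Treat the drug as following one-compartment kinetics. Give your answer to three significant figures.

Vd(total) = 116 kg × 0.12 L/kg = 13.92 L
Concentration deficit ΔC = 38 − 15 = 23.00 mg/L
LD = Vd × ΔC / S = 13.92 × 23.00 / 0.64 = 500.3 mg

500 mg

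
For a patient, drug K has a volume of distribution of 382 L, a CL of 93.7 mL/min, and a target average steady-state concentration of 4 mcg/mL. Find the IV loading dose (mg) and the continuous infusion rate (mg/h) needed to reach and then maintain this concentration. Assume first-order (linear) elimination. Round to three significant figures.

(a) 1530 mg; (b) 22.5 mg/h

LD = Vd · C_target = 382.0 × 4 = 1528 mg
CL = 93.7 mL/min × 60/1000 = 5.622 L/h
Maintenance infusion rate = CL × Css = 5.622 × 4 = 22.49 mg/h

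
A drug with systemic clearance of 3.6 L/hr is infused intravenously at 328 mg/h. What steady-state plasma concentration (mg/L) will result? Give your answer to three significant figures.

91.1 mg/L

Css = rate / CL = 328 / 3.600 = 91.11 mg/L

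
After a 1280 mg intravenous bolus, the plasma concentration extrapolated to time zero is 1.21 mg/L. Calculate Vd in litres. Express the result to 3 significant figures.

Immediately after an IV bolus, C₀ = Dose / Vd, so Vd = Dose / C₀.
Vd = 1280 / 1.21 = 1058 L

1060 L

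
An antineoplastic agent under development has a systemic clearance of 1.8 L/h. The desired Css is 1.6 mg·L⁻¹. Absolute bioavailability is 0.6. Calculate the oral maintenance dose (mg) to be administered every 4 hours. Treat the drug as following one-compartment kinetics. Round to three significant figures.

19.2 mg

D = CL × Css × τ / F = 1.800 × 1.6 × 4 / 0.6 = 19.20 mg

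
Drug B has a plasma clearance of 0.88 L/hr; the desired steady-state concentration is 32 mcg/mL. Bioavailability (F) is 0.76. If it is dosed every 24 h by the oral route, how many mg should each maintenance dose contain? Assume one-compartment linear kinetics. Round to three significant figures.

889 mg

At steady state, dose per interval replaces the amount cleared in that interval: F·D/τ = CL·Css.
D = CL × Css × τ / F = 0.8800 × 32 × 24 / 0.76 = 889.3 mg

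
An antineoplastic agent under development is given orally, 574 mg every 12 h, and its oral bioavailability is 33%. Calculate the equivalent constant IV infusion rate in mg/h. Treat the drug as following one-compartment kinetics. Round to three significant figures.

Equivalent systemic input: infusion rate = F·D/τ.
Rate = 0.33 × 574 / 12 = 15.79 mg/h

15.8 mg/h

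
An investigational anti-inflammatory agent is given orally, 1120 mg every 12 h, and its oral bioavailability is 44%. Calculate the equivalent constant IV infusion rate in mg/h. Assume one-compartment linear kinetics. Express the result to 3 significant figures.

41.1 mg/h

Equivalent systemic input: infusion rate = F·D/τ.
Rate = 0.44 × 1120 / 12 = 41.07 mg/h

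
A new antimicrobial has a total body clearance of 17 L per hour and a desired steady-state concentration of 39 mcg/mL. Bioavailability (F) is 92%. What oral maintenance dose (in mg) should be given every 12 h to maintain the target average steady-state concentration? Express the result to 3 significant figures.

8650 mg

D = CL × Css × τ / F = 17.00 × 39 × 12 / 0.92 = 8648 mg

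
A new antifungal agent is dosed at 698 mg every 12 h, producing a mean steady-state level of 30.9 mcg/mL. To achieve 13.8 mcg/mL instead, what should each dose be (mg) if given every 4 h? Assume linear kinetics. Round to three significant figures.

With linear kinetics, Css is proportional to dose rate (D/τ) at fixed clearance.
D₂ = D₁ × (Css,target / Css,current) × (τ₂/τ₁) = 698 × (13.8/30.9) × (4/12) = 103.9 mg

104 mg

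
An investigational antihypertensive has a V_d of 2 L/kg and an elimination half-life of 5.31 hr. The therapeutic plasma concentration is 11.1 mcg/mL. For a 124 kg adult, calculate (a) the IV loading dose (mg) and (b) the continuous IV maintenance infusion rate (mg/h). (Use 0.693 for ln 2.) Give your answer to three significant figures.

(a) 2750 mg; (b) 359 mg/h

Total Vd = 2 × 124 = 248.0 L
LD = Vd × C = 248.0 × 11.1 = 2753 mg
CL = 0.693 × Vd / t½ = 0.693 × 248.0 / 5.31 = 32.37 L/h
Infusion rate = CL × Css = 32.37 × 11.1 = 359.3 mg/h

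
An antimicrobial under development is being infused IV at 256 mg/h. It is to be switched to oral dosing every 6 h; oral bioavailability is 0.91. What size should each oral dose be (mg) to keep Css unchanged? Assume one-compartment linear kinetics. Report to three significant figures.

To maintain the same Css, the systemic dosing rate must be unchanged: F·D/τ = infusion rate.
D = rate × τ / F = 256 × 6 / 0.91 = 1688 mg

1690 mg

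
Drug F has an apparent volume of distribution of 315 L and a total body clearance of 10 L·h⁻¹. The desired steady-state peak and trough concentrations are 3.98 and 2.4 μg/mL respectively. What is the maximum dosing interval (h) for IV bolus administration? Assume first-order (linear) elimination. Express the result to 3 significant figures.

k = CL / Vd = 10.00 / 315.0 = 0.03175 h⁻¹
Between IV bolus doses, concentration decays as C = C₀·e^(−kτ), so C_peak/C_trough = e^(kτ).
τ_max = ln(C_peak/C_trough) / k = ln(3.98/2.4) / 0.03175 = 0.5058 / 0.03175 = 15.93 h

15.9 h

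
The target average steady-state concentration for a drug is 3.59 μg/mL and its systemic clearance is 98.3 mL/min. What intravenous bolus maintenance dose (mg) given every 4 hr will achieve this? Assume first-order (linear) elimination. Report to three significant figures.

84.7 mg

CL = 98.3 mL/min = 98.3 × 0.06 = 5.898 L/h
At steady state, dose per interval replaces the amount cleared in that interval: D/τ = CL·Css.
D = CL × Css × τ = 5.898 × 3.59 × 4 = 84.70 mg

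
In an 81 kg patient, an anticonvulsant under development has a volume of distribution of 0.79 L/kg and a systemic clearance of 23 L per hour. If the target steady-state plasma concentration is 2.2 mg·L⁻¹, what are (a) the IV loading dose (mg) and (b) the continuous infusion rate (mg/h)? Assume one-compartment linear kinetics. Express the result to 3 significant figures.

(a) 141 mg; (b) 50.6 mg/h

Vd = 0.79 L/kg × 81 kg = 63.99 L
Loading: fill Vd to C_target → 63.99 L × 2.2 mg/L = 140.8 mg
Maintenance infusion rate = CL × Css = 23.00 × 2.2 = 50.60 mg/h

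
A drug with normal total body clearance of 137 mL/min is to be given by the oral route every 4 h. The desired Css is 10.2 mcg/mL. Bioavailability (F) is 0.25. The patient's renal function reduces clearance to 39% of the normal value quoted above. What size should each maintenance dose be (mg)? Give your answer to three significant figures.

523 mg

CL = 137 mL/min × 60/1000 = 8.220 L/h
Patient clearance = 0.39 × 8.220 = 3.206 L/h
D = CL × Css × τ / F = 3.206 × 10.2 × 4 / 0.25 = 523.2 mg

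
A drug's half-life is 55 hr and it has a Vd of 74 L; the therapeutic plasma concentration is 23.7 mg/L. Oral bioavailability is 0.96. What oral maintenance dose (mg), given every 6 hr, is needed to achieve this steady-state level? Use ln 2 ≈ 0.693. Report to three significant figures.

k = 0.693/55 = 0.01260 h⁻¹, so CL = k·Vd = 0.01260 × 74.00 = 0.9324 L/h
D = CL × Css × τ / F = 0.9324 × 23.7 × 6 / 0.96 = 138.1 mg

138 mg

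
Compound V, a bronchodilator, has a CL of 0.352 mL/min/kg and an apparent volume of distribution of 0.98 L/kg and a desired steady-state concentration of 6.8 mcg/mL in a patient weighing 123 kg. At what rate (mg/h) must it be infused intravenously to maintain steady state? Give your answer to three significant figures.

17.7 mg/h

CL = 0.352 mL/min/kg × 123 kg = 43.30 mL/min = 43.30 × 60/1000 = 2.598 L/h
Maintenance depends on clearance, not Vd — rate in must match rate out.
R₀ = 2.598 × 6.8 = 17.67 mg/h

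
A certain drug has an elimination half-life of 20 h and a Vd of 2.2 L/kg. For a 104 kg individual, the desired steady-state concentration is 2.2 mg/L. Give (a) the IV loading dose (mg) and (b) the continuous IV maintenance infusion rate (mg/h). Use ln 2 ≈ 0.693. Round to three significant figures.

(a) 503 mg; (b) 17.4 mg/h

Vd = 2.2 L/kg × 104 kg = 228.8 L
LD = Vd × C = 228.8 × 2.2 = 503.4 mg
CL = 0.693 × Vd / t½ = 0.693 × 228.8 / 20 = 7.928 L/h
Infusion rate = CL × Css = 7.928 × 2.2 = 17.44 mg/h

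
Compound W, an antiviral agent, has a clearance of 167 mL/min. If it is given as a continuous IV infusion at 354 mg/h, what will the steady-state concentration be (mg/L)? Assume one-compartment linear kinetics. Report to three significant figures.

35.3 mg/L

CL = 167 mL/min × 60/1000 = 10.02 L/h
Css = rate / CL = 354 / 10.02 = 35.33 mg/L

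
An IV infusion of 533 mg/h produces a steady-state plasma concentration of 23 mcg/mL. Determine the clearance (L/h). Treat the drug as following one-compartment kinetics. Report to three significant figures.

23.2 L/h

At steady state, infusion rate = CL × Css, so CL = rate / Css.
CL = 533 / 23 = 23.17 L/h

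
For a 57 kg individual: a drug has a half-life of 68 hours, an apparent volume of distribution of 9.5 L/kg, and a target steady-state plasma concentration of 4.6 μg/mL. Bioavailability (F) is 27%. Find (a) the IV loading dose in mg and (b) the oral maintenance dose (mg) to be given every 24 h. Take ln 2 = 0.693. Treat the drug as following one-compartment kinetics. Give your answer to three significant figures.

Vd = 9.5 L/kg × 57 kg = 541.5 L
LD = Vd × C = 541.5 × 4.6 = 2491 mg
CL = 0.693 × Vd / t½ = 0.693 × 541.5 / 68 = 5.519 L/h
D = CL × Css × τ / F = 5.519 × 4.6 × 24 / 0.27 = 2257 mg

(a) 2490 mg; (b) 2260 mg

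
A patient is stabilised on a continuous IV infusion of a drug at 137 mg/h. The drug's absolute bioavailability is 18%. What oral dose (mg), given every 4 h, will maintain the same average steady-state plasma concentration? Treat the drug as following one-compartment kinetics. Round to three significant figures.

To maintain the same Css, the systemic dosing rate must be unchanged: F·D/τ = infusion rate.
D = rate × τ / F = 137 × 4 / 0.18 = 3044 mg

3040 mg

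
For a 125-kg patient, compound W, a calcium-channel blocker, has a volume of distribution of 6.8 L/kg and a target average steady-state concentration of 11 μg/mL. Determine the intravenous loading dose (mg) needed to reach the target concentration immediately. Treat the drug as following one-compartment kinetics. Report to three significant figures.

9350 mg

Vd = 6.8 L/kg × 125 kg = 850.0 L
The loading dose fills Vd to the target concentration.
LD = Vd × C = 850.0 × 11.00 = 9350 mg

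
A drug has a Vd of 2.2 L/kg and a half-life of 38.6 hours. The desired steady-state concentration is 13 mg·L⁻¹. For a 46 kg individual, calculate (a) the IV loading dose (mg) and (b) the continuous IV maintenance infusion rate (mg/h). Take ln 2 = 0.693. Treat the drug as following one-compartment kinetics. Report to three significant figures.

Total Vd = 2.2 × 46 = 101.2 L
LD = Vd × C = 101.2 × 13 = 1316 mg
CL = 0.693 × Vd / t½ = 0.693 × 101.2 / 38.6 = 1.817 L/h
Infusion rate = CL × Css = 1.817 × 13 = 23.62 mg/h

(a) 1320 mg; (b) 23.6 mg/h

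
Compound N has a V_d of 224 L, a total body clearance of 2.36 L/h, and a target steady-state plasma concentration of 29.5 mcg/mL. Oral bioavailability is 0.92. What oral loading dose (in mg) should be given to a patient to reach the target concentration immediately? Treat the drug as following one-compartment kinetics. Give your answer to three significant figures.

7180 mg

LD = Vd × C / F = 224.0 × 29.50 / 0.92 = 7183 mg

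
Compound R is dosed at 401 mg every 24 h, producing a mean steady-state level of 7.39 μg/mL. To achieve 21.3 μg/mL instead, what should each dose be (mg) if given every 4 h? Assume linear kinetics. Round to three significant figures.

193 mg

For first-order elimination, Css ∝ F·D/(CL·τ); F and CL are unchanged, so Css ∝ D/τ.
D₂ = D₁ × (Css,target / Css,current) × (τ₂/τ₁) = 401 × (21.3/7.39) × (4/24) = 192.6 mg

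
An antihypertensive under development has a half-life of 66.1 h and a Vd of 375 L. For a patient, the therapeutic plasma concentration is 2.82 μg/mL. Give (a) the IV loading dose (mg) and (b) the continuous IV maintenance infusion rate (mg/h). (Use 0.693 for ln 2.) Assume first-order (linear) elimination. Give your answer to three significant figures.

LD = Vd × C = 375.0 × 2.82 = 1058 mg
CL = 0.693 × Vd / t½ = 0.693 × 375.0 / 66.1 = 3.932 L/h
Infusion rate = CL × Css = 3.932 × 2.82 = 11.09 mg/h

(a) 1060 mg; (b) 11.1 mg/h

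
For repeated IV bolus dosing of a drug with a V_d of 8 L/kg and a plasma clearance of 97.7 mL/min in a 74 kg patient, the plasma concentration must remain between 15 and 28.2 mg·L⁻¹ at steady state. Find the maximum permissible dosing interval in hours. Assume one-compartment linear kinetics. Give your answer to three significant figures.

63.8 h

Vd = 8 L/kg × 74 kg = 592.0 L
CL = 97.7 mL/min × 60/1000 = 5.862 L/h
k = CL / Vd = 5.862 / 592.0 = 0.009902 h⁻¹
Between IV bolus doses, concentration decays as C = C₀·e^(−kτ), so C_peak/C_trough = e^(kτ).
τ_max = ln(C_peak/C_trough) / k = ln(28.2/15) / 0.009902 = 0.6313 / 0.009902 = 63.75 h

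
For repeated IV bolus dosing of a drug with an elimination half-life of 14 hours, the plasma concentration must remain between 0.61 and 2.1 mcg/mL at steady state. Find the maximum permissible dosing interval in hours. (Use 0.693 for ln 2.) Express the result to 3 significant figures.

k = 0.693 / t½ = 0.693 / 14 = 0.04950 h⁻¹
Between IV bolus doses, concentration decays as C = C₀·e^(−kτ), so C_peak/C_trough = e^(kτ).
τ_max = ln(C_peak/C_trough) / k = ln(2.1/0.61) / 0.04950 = 1.236 / 0.04950 = 24.97 h

25.0 h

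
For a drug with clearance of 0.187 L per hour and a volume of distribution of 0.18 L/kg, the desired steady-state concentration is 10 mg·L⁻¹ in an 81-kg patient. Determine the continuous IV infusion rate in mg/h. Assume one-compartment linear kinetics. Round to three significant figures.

1.87 mg/h

Vd does not affect the maintenance rate; only clearance governs steady-state input.
R₀ = 0.1870 × 10 = 1.870 mg/h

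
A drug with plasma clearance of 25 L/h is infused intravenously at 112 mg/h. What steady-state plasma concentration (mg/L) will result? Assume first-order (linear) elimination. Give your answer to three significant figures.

4.48 mg/L

Css = rate / CL = 112 / 25.00 = 4.480 mg/L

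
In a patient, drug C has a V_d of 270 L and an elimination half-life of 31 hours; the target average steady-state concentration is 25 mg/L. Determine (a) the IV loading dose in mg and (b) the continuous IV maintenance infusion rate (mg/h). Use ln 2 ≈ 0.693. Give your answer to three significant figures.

(a) 6750 mg; (b) 151 mg/h

LD = Vd × C = 270.0 × 25 = 6750 mg
CL = 0.693 × Vd / t½ = 0.693 × 270.0 / 31 = 6.036 L/h
Infusion rate = CL × Css = 6.036 × 25 = 150.9 mg/h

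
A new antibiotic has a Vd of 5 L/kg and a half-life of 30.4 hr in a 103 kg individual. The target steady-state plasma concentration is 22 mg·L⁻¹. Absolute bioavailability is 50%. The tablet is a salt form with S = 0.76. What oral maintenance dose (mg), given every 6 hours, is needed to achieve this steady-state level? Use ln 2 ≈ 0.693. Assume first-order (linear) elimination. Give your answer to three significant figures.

Vd(total) = 103 kg × 5 L/kg = 515.0 L
k = 0.693/30.4 = 0.02280 h⁻¹, so CL = k·Vd = 0.02280 × 515.0 = 11.74 L/h
D = CL × Css × τ / F / S = 11.74 × 22 × 6 / 0.5 / 0.76 = 4078 mg

4080 mg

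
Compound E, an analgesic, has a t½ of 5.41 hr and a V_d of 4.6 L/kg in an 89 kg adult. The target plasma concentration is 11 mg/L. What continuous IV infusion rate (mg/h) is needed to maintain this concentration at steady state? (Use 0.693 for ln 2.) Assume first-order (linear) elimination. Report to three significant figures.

Vd(total) = 89 kg × 4.6 L/kg = 409.4 L
CL = 0.693 × Vd / t½ = 0.693 × 409.4 / 5.41 = 52.44 L/h
Infusion rate = CL × Css = 52.44 × 11 = 576.8 mg/h

577 mg/h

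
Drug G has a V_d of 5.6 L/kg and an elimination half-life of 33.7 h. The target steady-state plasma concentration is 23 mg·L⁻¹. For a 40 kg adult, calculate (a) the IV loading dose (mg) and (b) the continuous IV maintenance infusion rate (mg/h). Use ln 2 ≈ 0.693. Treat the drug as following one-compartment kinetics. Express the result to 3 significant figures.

(a) 5150 mg; (b) 106 mg/h

Vd = 5.6 L/kg × 40 kg = 224.0 L
LD = Vd × C = 224.0 × 23 = 5152 mg
CL = 0.693 × Vd / t½ = 0.693 × 224.0 / 33.7 = 4.606 L/h
Infusion rate = CL × Css = 4.606 × 23 = 105.9 mg/h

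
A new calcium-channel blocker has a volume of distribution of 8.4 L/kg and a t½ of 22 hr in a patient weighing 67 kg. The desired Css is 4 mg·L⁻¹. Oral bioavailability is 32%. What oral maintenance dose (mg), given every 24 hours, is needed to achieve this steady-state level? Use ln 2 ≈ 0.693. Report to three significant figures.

Vd = 8.4 L/kg × 67 kg = 562.8 L
CL = 0.693 × Vd / t½ = 0.693 × 562.8 / 22 = 17.73 L/h
D = CL × Css × τ / F = 17.73 × 4 × 24 / 0.32 = 5319 mg

5320 mg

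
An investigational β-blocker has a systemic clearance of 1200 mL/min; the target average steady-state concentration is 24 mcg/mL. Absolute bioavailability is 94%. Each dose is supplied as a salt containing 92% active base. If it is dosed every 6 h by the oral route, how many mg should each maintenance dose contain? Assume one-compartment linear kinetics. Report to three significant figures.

12000 mg

CL = 1200 mL/min × 60/1000 = 72.00 L/h
At steady state, dose per interval replaces the amount cleared in that interval: F·S·D/τ = CL·Css.
D = CL × Css × τ / F / S = 72.00 × 24 × 6 / 0.94 / 0.92 = 11990 mg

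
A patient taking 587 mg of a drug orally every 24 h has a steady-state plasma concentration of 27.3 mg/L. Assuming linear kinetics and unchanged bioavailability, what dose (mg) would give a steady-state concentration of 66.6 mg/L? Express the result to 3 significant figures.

With linear kinetics, Css is proportional to dose rate (D/τ) at fixed clearance.
D₂ = D₁ × (Css,target / Css,current) = 587 × 66.6/27.3 = 1432 mg

1430 mg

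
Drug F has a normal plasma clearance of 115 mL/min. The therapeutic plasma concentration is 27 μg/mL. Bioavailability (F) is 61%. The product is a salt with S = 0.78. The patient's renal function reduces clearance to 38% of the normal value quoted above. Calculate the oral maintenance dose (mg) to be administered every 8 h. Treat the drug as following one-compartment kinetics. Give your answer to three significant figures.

CL = 115 mL/min × 60/1000 = 6.900 L/h
Patient clearance = 0.38 × 6.900 = 2.622 L/h
D = CL × Css × τ / F / S = 2.622 × 27 × 8 / 0.61 / 0.78 = 1190 mg

1190 mg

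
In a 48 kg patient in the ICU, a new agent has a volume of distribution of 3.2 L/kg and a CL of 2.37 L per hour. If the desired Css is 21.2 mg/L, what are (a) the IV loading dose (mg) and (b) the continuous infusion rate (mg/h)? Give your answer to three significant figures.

Total Vd = 3.2 × 48 = 153.6 L
Loading dose = Vd × C = 153.6 × 21.2 = 3256 mg
Maintenance: replace elimination → rate = CL × Css = 2.370 × 21.2 = 50.24 mg/h

(a) 3260 mg; (b) 50.2 mg/h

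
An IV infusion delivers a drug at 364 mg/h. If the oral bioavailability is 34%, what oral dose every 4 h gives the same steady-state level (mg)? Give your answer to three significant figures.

4280 mg

To maintain the same Css, the systemic dosing rate must be unchanged: F·D/τ = infusion rate.
D = rate × τ / F = 364 × 4 / 0.34 = 4282 mg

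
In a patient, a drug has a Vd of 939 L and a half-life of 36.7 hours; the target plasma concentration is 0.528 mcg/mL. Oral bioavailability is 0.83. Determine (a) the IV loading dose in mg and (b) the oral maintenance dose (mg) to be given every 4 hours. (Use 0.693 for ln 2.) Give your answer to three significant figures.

(a) 496 mg; (b) 45.1 mg

LD = Vd × C = 939.0 × 0.528 = 495.8 mg
CL = 0.693 × Vd / t½ = 0.693 × 939.0 / 36.7 = 17.73 L/h
D = CL × Css × τ / F = 17.73 × 0.528 × 4 / 0.83 = 45.12 mg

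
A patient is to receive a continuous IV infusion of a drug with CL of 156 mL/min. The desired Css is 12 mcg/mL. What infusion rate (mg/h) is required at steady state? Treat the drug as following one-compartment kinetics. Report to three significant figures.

112 mg/h

CL = 156 mL/min = 156 × 0.06 = 9.360 L/h
R₀ = 9.360 × 12 = 112.3 mg/h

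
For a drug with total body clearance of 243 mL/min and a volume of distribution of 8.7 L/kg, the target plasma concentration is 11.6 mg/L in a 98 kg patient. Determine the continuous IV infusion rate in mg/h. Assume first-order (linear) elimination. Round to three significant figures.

CL = 243 mL/min = 243 × 0.06 = 14.58 L/h
Infusion rate = CL · Css = 14.58 L/h × 11.6 mg/L = 169.1 mg/h

169 mg/h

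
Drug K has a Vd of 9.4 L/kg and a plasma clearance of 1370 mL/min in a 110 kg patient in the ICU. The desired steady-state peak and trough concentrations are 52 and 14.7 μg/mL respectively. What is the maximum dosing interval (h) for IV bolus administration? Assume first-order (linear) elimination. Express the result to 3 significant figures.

15.9 h

Vd = 9.4 L/kg × 110 kg = 1034 L
CL = 1370 mL/min = 1370 × 0.06 = 82.20 L/h
k = CL / Vd = 82.20 / 1034 = 0.07950 h⁻¹
Between IV bolus doses, concentration decays as C = C₀·e^(−kτ), so C_peak/C_trough = e^(kτ).
τ_max = ln(C_peak/C_trough) / k = ln(52/14.7) / 0.07950 = 1.263 / 0.07950 = 15.89 h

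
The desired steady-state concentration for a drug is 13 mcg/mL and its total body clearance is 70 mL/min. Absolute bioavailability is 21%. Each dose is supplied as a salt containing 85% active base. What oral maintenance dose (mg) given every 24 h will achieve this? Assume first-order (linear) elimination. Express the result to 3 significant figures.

7340 mg

CL = 70 mL/min × 60/1000 = 4.200 L/h
At steady state, dose per interval replaces the amount cleared in that interval: F·S·D/τ = CL·Css.
D = CL × Css × τ / F / S = 4.200 × 13 × 24 / 0.21 / 0.85 = 7341 mg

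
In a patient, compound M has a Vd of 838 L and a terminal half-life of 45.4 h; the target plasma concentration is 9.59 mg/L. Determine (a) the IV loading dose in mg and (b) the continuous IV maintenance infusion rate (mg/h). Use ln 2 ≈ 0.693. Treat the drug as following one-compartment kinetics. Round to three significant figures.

(a) 8040 mg; (b) 123 mg/h

LD = Vd × C = 838.0 × 9.59 = 8036 mg
CL = 0.693 × Vd / t½ = 0.693 × 838.0 / 45.4 = 12.79 L/h
Infusion rate = CL × Css = 12.79 × 9.59 = 122.7 mg/h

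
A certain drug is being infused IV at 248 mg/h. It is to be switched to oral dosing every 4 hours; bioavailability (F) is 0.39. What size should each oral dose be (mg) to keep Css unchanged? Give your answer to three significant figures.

To maintain the same Css, the systemic dosing rate must be unchanged: F·D/τ = infusion rate.
D = rate × τ / F = 248 × 4 / 0.39 = 2544 mg

2540 mg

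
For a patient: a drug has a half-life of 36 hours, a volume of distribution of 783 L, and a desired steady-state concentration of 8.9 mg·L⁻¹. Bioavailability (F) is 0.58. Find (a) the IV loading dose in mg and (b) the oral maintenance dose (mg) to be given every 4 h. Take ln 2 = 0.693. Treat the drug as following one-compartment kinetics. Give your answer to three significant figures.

LD = Vd × C = 783.0 × 8.9 = 6969 mg
CL = 0.693 × Vd / t½ = 0.693 × 783.0 / 36 = 15.07 L/h
D = CL × Css × τ / F = 15.07 × 8.9 × 4 / 0.58 = 925.0 mg

(a) 6970 mg; (b) 925 mg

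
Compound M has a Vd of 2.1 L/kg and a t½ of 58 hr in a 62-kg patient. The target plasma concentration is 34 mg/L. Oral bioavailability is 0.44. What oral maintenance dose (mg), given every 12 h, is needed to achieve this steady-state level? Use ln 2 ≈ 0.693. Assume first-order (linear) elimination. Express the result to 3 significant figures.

1440 mg

Vd = 2.1 L/kg × 62 kg = 130.2 L
CL = 0.693 × Vd / t½ = 0.693 × 130.2 / 58 = 1.556 L/h
D = CL × Css × τ / F = 1.556 × 34 × 12 / 0.44 = 1443 mg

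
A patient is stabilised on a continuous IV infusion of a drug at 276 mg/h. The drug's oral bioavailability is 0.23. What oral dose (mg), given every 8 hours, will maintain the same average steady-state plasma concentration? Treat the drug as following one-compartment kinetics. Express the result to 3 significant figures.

To maintain the same Css, the systemic dosing rate must be unchanged: F·D/τ = infusion rate.
D = rate × τ / F = 276 × 8 / 0.23 = 9600 mg

9600 mg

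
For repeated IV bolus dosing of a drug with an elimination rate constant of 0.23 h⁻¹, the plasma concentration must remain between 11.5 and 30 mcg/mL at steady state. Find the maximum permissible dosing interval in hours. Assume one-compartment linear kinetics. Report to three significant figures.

4.17 h

Between IV bolus doses, concentration decays as C = C₀·e^(−kτ), so C_peak/C_trough = e^(kτ).
τ_max = ln(C_peak/C_trough) / k = ln(30/11.5) / 0.2300 = 0.9589 / 0.2300 = 4.169 h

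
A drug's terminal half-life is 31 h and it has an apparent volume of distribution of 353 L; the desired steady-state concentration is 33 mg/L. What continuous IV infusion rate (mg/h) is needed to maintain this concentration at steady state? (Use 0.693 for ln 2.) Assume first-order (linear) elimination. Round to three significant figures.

260 mg/h

CL = ln 2 · Vd / t½ = 0.693 × 353.0 / 31 = 7.891 L/h
Infusion rate = CL × Css = 7.891 × 33 = 260.4 mg/h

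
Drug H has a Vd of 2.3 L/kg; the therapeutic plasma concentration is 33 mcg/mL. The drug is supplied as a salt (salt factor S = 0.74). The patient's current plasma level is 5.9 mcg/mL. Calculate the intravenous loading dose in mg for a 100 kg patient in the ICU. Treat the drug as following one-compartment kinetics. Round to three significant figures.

8420 mg

Vd = 2.3 L/kg × 100 kg = 230.0 L
The loading dose fills Vd to the target concentration.
Concentration deficit ΔC = 33 − 5.9 = 27.10 mg/L
LD = Vd × ΔC / S = 230.0 × 27.10 / 0.74 = 8423 mg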